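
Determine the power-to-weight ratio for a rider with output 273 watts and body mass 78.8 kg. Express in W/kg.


P/W = 273 / 78.8 = 3.464 W/kg

3.464 W/kg


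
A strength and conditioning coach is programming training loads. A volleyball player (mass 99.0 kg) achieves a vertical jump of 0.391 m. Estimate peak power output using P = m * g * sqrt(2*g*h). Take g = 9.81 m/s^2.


2 * g * h = 2 * 9.81 * 0.391 = 7.67142
sqrt(7.67142) = 2.769733 m/s
P = 99.0 * 9.81 * 2.769733 = 2689.94 W

2689.94 W


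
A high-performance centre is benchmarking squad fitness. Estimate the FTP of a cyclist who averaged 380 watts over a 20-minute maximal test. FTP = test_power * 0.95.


FTP = 380 * 0.95 = 361.0 W

361.0 W


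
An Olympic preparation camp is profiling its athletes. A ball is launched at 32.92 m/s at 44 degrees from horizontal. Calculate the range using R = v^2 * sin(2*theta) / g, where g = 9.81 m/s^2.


sin(2 * 44) = sin(88) = 0.999391
v^2 = 32.92^2 = 1083.7264
R = 1083.7264 * 0.999391 / 9.81
= 110.404 m

110.404 m


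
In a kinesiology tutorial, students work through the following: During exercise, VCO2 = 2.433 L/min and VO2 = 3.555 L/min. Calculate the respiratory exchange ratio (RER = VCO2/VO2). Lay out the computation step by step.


RER = VCO2 / VO2
= 2.433 / 3.555
= 0.6844

0.6844


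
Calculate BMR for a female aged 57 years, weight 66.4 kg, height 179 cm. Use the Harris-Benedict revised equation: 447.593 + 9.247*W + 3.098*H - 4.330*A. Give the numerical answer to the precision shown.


Substituting values:
W term = 9.247 * 66.4 = 614.0008
H term = 3.098 * 179 = 554.542
A term = 4.330 * 57 = 246.81
BMR = 1369.33 kcal/day

1369.33 kcal/day


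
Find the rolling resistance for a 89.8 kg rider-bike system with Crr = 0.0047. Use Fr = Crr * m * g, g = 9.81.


m * g = 89.8 * 9.81 = 880.938 N
Fr = 0.0047 * 880.938 = 4.14 N

4.14 N


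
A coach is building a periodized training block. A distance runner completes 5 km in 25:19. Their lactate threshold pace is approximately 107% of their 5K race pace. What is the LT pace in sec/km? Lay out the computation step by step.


Convert to seconds: 25 min 19 s = 1519 s
Pace per km = 1519 / 5 = 303.8 s/km
LT pace = 303.8 * 1.07 = 325.07 s/km

325.07 s/km


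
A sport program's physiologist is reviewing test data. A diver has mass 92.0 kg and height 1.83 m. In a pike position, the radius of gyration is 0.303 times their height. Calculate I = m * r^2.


r = 0.303 * 1.83 = 0.55449 m
I = m * r^2 = 92.0 * 0.307459 = 28.286 kg*m^2

28.286 kg*m^2


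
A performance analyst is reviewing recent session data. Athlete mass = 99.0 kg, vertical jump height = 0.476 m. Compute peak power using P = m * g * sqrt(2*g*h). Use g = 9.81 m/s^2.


sqrt(2 * 9.81 * 0.476) = sqrt(9.33912) = 3.055997 m/s
P = 99.0 * 9.81 * 3.055997
= 2967.95 W

2967.95 W


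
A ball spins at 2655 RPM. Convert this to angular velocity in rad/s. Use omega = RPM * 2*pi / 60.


omega = 2655 * 2 * pi / 60
= 2655 * 6.28318531 / 60
= 16681.857 / 60
= 278.031 rad/s

278.031 rad/s


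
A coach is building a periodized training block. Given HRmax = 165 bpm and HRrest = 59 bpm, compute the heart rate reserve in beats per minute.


Heart rate reserve = maximum HR minus resting HR
HRR = 165 - 59 = 106 bpm

106 bpm


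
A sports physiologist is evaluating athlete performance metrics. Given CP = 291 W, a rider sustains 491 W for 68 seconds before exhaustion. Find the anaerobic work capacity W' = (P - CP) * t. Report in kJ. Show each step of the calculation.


Excess power = 491 - 291 = 200 W
Work above CP = 200 * 68 = 13600 J
W' = 13.6 kJ

13.6 kJ


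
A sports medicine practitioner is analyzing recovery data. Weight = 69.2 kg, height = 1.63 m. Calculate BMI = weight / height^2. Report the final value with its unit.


height^2 = 1.63^2 = 2.6569
BMI = 69.2 / 2.6569 = 26.05 kg/m^2

26.05 kg/m^2


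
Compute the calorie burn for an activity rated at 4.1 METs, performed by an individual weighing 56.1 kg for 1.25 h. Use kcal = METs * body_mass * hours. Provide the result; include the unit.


Product of METs and mass = 4.1 * 56.1 = 230.01
Total kcal = 230.01 * 1.25 = 287.51 kcal

287.51 kcal


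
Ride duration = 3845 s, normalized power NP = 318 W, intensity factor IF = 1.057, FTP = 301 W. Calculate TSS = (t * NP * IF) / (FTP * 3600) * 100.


Numerator = 3845 * 318 * 1.057 = 1292404.47
Denominator = 301 * 3600 = 1083600
TSS = 1292404.47 / 1083600 * 100
= 119.27

119.27 TSS


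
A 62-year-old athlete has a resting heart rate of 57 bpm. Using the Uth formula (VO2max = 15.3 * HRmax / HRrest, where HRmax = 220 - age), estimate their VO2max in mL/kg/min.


HRmax = 220 - 62 = 158 bpm
Ratio = HRmax / HRrest = 158 / 57 = 2.7719
VO2max = 15.3 * 2.7719 = 42.41 mL/kg/min

42.41 mL/kg/min


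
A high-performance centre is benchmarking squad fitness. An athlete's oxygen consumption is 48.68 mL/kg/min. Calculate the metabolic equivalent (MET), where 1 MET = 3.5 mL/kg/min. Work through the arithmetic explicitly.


MET = VO2 / 3.5
= 48.68 / 3.5
= 13.91 METs

13.91 METs


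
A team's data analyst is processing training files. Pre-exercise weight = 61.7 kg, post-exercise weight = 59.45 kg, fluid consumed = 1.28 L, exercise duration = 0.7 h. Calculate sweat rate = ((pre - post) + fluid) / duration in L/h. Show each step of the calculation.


Weight loss = 61.7 - 59.45 = 2.25 kg (approx L)
Total sweat = 2.25 + 1.28 = 3.53 L
Sweat rate = 3.53 / 0.7 = 5.043 L/h

5.043 L/h


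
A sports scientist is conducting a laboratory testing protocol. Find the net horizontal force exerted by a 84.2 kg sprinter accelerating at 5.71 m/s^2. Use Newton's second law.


Newton's second law: F = m * a
F = 84.2 * 5.71 = 480.78 N

480.78 N


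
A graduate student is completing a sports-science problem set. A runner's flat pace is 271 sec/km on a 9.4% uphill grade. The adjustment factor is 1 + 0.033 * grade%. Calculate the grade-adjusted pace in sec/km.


Factor = 1 + 0.033 * 9.4 = 1.3102
Adjusted pace = 271 * 1.3102
= 355.06 sec/km

355.06 s/km


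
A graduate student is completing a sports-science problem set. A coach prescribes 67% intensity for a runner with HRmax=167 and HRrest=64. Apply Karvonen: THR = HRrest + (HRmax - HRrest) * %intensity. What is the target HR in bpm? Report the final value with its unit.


Heart rate reserve = 167 - 64 = 103
Intensity fraction = 67 / 100 = 0.67
THR = 64 + 103 * 0.67 = 133.01 bpm

133.01 bpm


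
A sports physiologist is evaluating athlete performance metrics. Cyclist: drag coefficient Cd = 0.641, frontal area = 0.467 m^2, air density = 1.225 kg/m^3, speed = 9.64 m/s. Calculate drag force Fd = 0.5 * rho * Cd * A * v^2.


v^2 = 9.64^2 = 92.9296
Fd = 0.5 * 1.225 * 0.641 * 0.467 * 92.9296
= 17.039 N

17.039 N


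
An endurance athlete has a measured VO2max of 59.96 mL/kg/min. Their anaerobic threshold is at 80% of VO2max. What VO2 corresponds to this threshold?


Anaerobic threshold VO2 = VO2max * 80%
= 59.96 * 0.8
= 47.97 mL/kg/min

47.97 mL/kg/min


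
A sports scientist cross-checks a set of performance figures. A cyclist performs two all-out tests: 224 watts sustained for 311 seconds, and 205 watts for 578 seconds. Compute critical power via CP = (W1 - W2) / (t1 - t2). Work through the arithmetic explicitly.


W1 = P1 * t1 = 224 * 311 = 69664 J
W2 = P2 * t2 = 205 * 578 = 118490 J
CP = (69664 - 118490) / (311 - 578)
= 182.87 W

182.87 W


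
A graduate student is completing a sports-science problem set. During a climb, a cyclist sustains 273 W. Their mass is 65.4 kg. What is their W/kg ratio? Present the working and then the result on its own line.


Power-to-weight = 273 W / 65.4 kg
= 4.174 W/kg

4.174 W/kg


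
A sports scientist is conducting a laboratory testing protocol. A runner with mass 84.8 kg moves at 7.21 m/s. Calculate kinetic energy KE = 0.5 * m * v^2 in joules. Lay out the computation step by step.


v^2 = 7.21^2 = 51.9841
KE = 0.5 * 84.8 * 51.9841
= 2204.13 J

2204.13 J


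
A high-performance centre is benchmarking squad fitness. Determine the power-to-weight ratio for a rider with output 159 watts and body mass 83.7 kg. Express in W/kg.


P/W = 159 / 83.7 = 1.9 W/kg

1.9 W/kg


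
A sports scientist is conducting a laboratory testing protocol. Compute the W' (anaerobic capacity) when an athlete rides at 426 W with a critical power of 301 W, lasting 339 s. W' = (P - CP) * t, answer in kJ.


Above-CP power = 125 W
Duration = 339 s
W' = 125 * 339 = 42375 J
Convert: 42375 / 1000 = 42.375 kJ

42.375 kJ


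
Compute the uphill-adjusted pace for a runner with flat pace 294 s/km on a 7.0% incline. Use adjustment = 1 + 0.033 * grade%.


Adjustment factor = 1 + 0.033 * 7.0 = 1.231
Grade-adjusted pace = 294 * 1.231 = 361.91 s/km

361.91 s/km


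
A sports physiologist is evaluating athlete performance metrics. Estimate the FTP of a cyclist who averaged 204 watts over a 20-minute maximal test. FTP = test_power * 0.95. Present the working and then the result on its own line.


FTP = 204 * 0.95 = 193.8 W

193.8 W


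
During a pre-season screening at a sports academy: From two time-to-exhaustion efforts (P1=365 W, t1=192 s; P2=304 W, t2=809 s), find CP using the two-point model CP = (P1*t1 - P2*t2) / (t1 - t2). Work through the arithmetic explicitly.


Work in trial 1 = 70080 J
Work in trial 2 = 245936 J
Delta work = -175856 J
Delta time = -617 s
CP = -175856 / -617 = 285.02 W

285.02 W


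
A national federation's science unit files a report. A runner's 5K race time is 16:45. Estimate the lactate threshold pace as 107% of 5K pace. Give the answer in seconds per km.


Total race time = 16*60 + 45 = 1005 seconds
5K pace = 1005 / 5 = 201.0 sec/km
LT pace = 201.0 * 1.07 = 215.07 sec/km

215.07 s/km


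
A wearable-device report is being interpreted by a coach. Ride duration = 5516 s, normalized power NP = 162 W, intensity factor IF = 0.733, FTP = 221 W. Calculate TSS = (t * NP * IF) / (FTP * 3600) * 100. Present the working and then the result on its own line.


Numerator = 5516 * 162 * 0.733 = 655002.936
Denominator = 221 * 3600 = 795600
TSS = 655002.936 / 795600 * 100
= 82.33

82.33 TSS


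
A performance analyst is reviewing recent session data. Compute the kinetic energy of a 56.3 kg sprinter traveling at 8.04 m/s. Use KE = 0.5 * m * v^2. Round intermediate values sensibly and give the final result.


Velocity squared = 64.6416
KE = 0.5 * 56.3 * 64.6416 = 1819.66 J

1819.66 J


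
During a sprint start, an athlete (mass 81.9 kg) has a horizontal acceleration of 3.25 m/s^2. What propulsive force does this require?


Propulsive force = mass * acceleration
= 81.9 kg * 3.25 m/s^2
= 266.18 N

266.18 N


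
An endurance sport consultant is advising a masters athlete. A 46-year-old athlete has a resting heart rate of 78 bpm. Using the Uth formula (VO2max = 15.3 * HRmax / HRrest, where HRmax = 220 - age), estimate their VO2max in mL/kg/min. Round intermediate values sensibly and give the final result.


HRmax = 220 - 46 = 174 bpm
Ratio = HRmax / HRrest = 174 / 78 = 2.2308
VO2max = 15.3 * 2.2308 = 34.13 mL/kg/min

34.13 mL/kg/min


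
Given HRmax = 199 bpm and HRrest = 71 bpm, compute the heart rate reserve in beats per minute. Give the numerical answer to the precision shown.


Heart rate reserve = maximum HR minus resting HR
HRR = 199 - 71 = 128 bpm

128 bpm


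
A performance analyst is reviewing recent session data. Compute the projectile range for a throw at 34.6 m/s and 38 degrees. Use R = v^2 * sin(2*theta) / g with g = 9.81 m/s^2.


Two times the angle = 76 degrees
sin(76) = 0.970296
R = 1197.16 * 0.970296 / 9.81 = 118.41 m

118.41 m


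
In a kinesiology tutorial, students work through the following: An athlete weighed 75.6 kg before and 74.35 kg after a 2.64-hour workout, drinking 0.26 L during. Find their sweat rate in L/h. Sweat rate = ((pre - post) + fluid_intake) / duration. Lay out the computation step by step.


Body mass change = 1.25 kg
Total sweat loss = 1.25 + 0.26 = 1.51 L
Rate = 1.51 / 2.64 = 0.572 L/h

0.572 L/h


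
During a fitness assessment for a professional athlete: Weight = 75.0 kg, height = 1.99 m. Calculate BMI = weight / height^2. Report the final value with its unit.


height^2 = 1.99^2 = 3.9601
BMI = 75.0 / 3.9601 = 18.94 kg/m^2

18.94 kg/m^2


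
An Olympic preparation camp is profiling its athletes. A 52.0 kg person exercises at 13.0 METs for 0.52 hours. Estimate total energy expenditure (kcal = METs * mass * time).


Energy = METs * mass(kg) * time(h)
= 13.0 * 52.0 * 0.52
= 351.52 kcal

351.52 kcal


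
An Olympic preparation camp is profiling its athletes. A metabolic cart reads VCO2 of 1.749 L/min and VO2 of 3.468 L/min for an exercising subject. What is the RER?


RER = VCO2 / VO2 = 1.749 / 3.468 = 0.5043

0.5043


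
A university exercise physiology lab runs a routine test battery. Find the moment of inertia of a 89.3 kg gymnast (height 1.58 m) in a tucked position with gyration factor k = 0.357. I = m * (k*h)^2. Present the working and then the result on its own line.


Radius of gyration = 0.357 * 1.58 = 0.56406 m
I = 89.3 * 0.56406^2
= 89.3 * 0.318164
= 28.412 kg*m^2

28.412 kg*m^2


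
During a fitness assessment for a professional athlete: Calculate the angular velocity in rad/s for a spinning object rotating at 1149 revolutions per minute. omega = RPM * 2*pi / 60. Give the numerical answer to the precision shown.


omega = RPM * 2*pi / 60
= 1149 * 6.28318531 / 60
= 120.323 rad/s

120.323 rad/s


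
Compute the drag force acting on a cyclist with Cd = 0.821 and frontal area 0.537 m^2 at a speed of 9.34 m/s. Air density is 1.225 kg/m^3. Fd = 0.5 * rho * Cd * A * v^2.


Step 1: v^2 = 87.2356
Step 2: Fd = 0.5 * 1.225 * 0.821 * 0.537 * 87.2356
= 23.557 N

23.557 N


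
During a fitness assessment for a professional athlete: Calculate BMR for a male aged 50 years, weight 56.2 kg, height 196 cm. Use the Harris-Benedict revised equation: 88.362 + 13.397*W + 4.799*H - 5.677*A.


Substituting values:
W term = 13.397 * 56.2 = 752.9114
H term = 4.799 * 196 = 940.604
A term = 5.677 * 50 = 283.85
BMR = 1498.03 kcal/day

1498.03 kcal/day


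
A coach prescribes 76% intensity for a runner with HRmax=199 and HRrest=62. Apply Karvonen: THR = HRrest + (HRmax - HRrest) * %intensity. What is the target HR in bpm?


Heart rate reserve = 199 - 62 = 137
Intensity fraction = 76 / 100 = 0.76
THR = 62 + 137 * 0.76 = 166.12 bpm

166.12 bpm


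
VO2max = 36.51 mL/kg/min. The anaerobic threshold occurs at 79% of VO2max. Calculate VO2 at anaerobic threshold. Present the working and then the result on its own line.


AT fraction = 79 / 100 = 0.79
AT VO2 = 36.51 * 0.79
= 28.84 mL/kg/min

28.84 mL/kg/min


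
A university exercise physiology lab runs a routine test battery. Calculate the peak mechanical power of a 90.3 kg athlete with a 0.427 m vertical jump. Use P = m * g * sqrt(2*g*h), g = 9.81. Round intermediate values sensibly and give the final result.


First, sqrt(2gh) = sqrt(2 * 9.81 * 0.427)
= sqrt(8.37774) = 2.894433 m/s
Power = 90.3 * 9.81 * 2.894433 = 2564.01 W

2564.01 W


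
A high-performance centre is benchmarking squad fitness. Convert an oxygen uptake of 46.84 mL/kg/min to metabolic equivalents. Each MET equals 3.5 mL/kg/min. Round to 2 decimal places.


One MET = 3.5 mL/kg/min
Number of METs = 46.84 / 3.5
= 13.38 METs

13.38 METs


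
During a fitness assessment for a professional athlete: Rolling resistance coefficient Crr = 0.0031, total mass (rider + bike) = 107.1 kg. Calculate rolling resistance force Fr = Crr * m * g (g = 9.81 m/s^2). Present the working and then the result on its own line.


Fr = Crr * m * g
= 0.0031 * 107.1 * 9.81
= 3.257 N

3.257 N


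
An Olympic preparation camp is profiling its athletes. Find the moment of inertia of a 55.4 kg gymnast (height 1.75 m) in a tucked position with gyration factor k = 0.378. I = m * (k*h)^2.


Radius of gyration = 0.378 * 1.75 = 0.6615 m
I = 55.4 * 0.6615^2
= 55.4 * 0.437582
= 24.242 kg*m^2

24.242 kg*m^2


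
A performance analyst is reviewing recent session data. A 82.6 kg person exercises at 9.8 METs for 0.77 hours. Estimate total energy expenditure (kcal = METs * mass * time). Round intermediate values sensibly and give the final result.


Energy = METs * mass(kg) * time(h)
= 9.8 * 82.6 * 0.77
= 623.3 kcal

623.3 kcal


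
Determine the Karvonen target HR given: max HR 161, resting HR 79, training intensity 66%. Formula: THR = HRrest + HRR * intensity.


HRR = HRmax - HRrest = 161 - 79 = 82
THR = 79 + 82 * 0.66
= 133.12 bpm

133.12 bpm


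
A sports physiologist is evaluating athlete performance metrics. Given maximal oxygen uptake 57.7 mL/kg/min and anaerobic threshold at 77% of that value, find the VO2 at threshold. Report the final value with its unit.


Percentage as decimal = 0.77
VO2 at AT = 57.7 * 0.77 = 44.43 mL/kg/min

44.43 mL/kg/min


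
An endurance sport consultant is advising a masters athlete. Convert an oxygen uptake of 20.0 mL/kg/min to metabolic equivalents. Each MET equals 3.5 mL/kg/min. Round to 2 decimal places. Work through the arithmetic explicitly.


One MET = 3.5 mL/kg/min
Number of METs = 20.0 / 3.5
= 5.71 METs

5.71 METs


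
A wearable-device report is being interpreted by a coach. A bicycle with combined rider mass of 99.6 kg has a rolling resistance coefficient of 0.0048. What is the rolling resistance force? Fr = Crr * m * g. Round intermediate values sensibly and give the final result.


Fr = 0.0048 * 99.6 * 9.81
= 0.47808 * 9.81
= 4.69 N

4.69 N


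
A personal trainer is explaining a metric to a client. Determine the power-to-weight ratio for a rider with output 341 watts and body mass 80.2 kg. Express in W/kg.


P/W = 341 / 80.2 = 4.252 W/kg

4.252 W/kg


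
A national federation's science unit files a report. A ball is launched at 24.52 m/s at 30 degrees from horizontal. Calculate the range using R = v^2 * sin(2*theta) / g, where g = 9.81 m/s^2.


sin(2 * 30) = sin(60) = 0.866025
v^2 = 24.52^2 = 601.2304
R = 601.2304 * 0.866025 / 9.81
= 53.077 m

53.077 m


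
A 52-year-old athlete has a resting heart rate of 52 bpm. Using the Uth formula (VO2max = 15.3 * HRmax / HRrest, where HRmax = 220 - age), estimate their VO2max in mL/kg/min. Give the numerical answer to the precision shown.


HRmax = 220 - 52 = 168 bpm
Ratio = HRmax / HRrest = 168 / 52 = 3.2308
VO2max = 15.3 * 3.2308 = 49.43 mL/kg/min

49.43 mL/kg/min


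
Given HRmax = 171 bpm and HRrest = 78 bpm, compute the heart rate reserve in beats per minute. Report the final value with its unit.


Heart rate reserve = maximum HR minus resting HR
HRR = 171 - 78 = 93 bpm

93 bpm


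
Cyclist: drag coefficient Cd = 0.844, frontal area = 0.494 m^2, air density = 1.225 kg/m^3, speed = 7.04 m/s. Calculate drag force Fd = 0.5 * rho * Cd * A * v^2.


v^2 = 7.04^2 = 49.5616
Fd = 0.5 * 1.225 * 0.844 * 0.494 * 49.5616
= 12.657 N

12.657 N


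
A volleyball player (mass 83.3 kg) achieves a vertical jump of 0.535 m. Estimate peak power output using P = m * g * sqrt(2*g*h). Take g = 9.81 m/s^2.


2 * g * h = 2 * 9.81 * 0.535 = 10.4967
sqrt(10.4967) = 3.239861 m/s
P = 83.3 * 9.81 * 3.239861 = 2647.53 W

2647.53 W


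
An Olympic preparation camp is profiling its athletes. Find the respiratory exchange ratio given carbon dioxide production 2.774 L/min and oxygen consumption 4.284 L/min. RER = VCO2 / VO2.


VCO2 = 2.774 L/min
VO2 = 4.284 L/min
RER = 2.774 / 4.284 = 0.6475

0.6475


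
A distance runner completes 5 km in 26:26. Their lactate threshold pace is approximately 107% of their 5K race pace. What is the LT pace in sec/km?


Convert to seconds: 26 min 26 s = 1586 s
Pace per km = 1586 / 5 = 317.2 s/km
LT pace = 317.2 * 1.07 = 339.4 s/km

339.4 s/km


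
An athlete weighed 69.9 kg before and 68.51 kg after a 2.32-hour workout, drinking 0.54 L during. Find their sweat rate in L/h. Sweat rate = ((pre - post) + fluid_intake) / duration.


Body mass change = 1.39 kg
Total sweat loss = 1.39 + 0.54 = 1.93 L
Rate = 1.93 / 2.32 = 0.832 L/h

0.832 L/h


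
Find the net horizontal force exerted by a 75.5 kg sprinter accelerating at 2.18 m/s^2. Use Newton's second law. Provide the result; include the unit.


Newton's second law: F = m * a
F = 75.5 * 2.18 = 164.59 N

164.59 N


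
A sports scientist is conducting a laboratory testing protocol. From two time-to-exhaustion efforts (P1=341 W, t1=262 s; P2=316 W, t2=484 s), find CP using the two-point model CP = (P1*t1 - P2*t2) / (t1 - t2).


Work in trial 1 = 89342 J
Work in trial 2 = 152944 J
Delta work = -63602 J
Delta time = -222 s
CP = -63602 / -222 = 286.5 W

286.5 W


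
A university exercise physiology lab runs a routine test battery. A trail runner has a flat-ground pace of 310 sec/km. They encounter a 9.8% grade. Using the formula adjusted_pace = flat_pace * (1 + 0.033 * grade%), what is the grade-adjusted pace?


Grade factor = 1 + 0.033 * 9.8 = 1.3234
Adjusted = 310 * 1.3234 = 410.25 sec/km

410.25 s/km


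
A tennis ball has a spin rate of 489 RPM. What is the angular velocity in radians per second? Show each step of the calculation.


Convert RPM to rad/s: multiply by 2*pi and divide by 60
omega = 489 * 2 * pi / 60
= 51.208 rad/s

51.208 rad/s


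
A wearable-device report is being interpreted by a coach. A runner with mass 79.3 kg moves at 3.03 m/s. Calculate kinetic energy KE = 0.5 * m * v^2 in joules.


v^2 = 3.03^2 = 9.1809
KE = 0.5 * 79.3 * 9.1809
= 364.02 J

364.02 J


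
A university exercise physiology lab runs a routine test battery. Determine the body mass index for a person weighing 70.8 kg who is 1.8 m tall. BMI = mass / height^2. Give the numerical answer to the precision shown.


BMI = mass / height^2
= 70.8 / 1.8^2
= 70.8 / 3.24
= 21.85 kg/m^2

21.85 kg/m^2


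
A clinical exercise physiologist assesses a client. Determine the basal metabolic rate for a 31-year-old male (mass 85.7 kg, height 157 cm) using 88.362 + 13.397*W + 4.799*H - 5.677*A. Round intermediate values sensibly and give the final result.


BMR = 88.362 + 13.397*85.7 + 4.799*157 - 5.677*31
= 1813.94 kcal/day

1813.94 kcal/day


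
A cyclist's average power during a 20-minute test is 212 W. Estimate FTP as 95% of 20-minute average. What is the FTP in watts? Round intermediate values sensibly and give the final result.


FTP = 20-min power * 0.95
= 212 * 0.95
= 201.4 W

201.4 W


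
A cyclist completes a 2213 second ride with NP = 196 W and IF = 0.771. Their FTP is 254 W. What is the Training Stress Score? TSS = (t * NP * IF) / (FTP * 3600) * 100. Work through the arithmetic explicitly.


t * NP * IF = 2213 * 196 * 0.771 = 334419.708
FTP * 3600 = 914400
TSS = (334419.708 / 914400) * 100 = 36.57

36.57 TSS


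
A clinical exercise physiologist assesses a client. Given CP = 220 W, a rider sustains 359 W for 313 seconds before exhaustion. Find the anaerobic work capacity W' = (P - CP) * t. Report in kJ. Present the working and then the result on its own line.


Excess power = 359 - 220 = 139 W
Work above CP = 139 * 313 = 43507 J
W' = 43.507 kJ

43.507 kJ


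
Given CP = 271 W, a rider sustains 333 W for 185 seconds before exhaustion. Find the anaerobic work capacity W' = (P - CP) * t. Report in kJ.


Excess power = 333 - 271 = 62 W
Work above CP = 62 * 185 = 11470 J
W' = 11.47 kJ

11.47 kJ


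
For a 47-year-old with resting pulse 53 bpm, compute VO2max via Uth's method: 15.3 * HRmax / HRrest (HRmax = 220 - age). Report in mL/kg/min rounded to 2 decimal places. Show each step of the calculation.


Step 1: HRmax = 220 - 47 = 173 bpm
Step 2: Ratio = 173 / 53 = 3.2642
Step 3: VO2max = 15.3 * 3.2642 = 49.94 mL/kg/min

49.94 mL/kg/min


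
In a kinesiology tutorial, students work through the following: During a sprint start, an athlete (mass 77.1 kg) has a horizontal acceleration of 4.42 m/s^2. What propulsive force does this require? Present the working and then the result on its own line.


Propulsive force = mass * acceleration
= 77.1 kg * 4.42 m/s^2
= 340.78 N

340.78 N


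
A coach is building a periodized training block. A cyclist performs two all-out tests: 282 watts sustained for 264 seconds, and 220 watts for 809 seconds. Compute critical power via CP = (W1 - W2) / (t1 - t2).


W1 = P1 * t1 = 282 * 264 = 74448 J
W2 = P2 * t2 = 220 * 809 = 177980 J
CP = (74448 - 177980) / (264 - 809)
= 189.97 W

189.97 W


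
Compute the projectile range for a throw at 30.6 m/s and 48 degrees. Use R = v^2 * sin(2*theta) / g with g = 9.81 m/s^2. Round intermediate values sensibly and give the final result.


Two times the angle = 96 degrees
sin(96) = 0.994522
R = 936.36 * 0.994522 / 9.81 = 94.927 m

94.927 m


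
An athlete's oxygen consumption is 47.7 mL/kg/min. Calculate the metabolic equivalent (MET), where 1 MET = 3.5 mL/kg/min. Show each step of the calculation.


MET = VO2 / 3.5
= 47.7 / 3.5
= 13.63 METs

13.63 METs


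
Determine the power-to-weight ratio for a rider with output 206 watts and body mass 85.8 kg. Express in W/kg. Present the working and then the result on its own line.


P/W = 206 / 85.8 = 2.401 W/kg

2.401 W/kg


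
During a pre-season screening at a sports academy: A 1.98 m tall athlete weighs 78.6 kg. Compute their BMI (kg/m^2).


height^2 = 3.9204 m^2
BMI = 78.6 / 3.9204 = 20.05 kg/m^2

20.05 kg/m^2


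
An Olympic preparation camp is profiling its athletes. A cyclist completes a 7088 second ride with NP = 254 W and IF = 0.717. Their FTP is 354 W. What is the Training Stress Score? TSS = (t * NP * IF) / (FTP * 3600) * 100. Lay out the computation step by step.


t * NP * IF = 7088 * 254 * 0.717 = 1290852.384
FTP * 3600 = 1274400
TSS = (1290852.384 / 1274400) * 100 = 101.29

101.29 TSS


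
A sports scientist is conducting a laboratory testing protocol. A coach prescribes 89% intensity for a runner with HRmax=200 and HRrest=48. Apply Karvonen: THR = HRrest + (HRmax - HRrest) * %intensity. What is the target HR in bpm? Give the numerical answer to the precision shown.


Heart rate reserve = 200 - 48 = 152
Intensity fraction = 89 / 100 = 0.89
THR = 48 + 152 * 0.89 = 183.28 bpm

183.28 bpm


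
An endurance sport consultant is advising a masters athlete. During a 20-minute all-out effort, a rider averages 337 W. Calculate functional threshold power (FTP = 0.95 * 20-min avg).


FTP = 0.95 * 337
= 320.15 W

320.15 W


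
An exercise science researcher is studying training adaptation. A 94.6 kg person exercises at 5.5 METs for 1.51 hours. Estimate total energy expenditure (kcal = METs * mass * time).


Energy = METs * mass(kg) * time(h)
= 5.5 * 94.6 * 1.51
= 785.65 kcal

785.65 kcal


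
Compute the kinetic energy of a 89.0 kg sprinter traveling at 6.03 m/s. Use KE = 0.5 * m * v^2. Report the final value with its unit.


Velocity squared = 36.3609
KE = 0.5 * 89.0 * 36.3609 = 1618.06 J

1618.06 J


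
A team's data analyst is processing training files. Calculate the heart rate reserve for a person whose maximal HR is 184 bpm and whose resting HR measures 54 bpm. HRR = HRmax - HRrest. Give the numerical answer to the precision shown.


HRmax = 184 bpm
HRrest = 54 bpm
HRR = 184 - 54 = 130 bpm

130 bpm


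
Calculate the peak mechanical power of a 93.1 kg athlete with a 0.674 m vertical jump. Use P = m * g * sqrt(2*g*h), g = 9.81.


First, sqrt(2gh) = sqrt(2 * 9.81 * 0.674)
= sqrt(13.22388) = 3.636465 m/s
Power = 93.1 * 9.81 * 3.636465 = 3321.22 W

3321.22 W


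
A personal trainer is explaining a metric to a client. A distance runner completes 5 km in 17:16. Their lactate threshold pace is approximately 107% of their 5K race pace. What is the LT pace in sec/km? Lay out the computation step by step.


Convert to seconds: 17 min 16 s = 1036 s
Pace per km = 1036 / 5 = 207.2 s/km
LT pace = 207.2 * 1.07 = 221.7 s/km

221.7 s/km


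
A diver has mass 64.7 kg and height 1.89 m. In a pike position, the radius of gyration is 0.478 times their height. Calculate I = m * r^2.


r = 0.478 * 1.89 = 0.90342 m
I = m * r^2 = 64.7 * 0.816168 = 52.806 kg*m^2

52.806 kg*m^2


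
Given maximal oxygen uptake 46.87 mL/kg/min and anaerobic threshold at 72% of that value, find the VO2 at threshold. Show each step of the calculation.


Percentage as decimal = 0.72
VO2 at AT = 46.87 * 0.72 = 33.75 mL/kg/min

33.75 mL/kg/min


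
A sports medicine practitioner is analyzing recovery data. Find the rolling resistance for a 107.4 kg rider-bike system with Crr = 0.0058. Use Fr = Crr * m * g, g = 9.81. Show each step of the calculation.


m * g = 107.4 * 9.81 = 1053.594 N
Fr = 0.0058 * 1053.594 = 6.111 N

6.111 N


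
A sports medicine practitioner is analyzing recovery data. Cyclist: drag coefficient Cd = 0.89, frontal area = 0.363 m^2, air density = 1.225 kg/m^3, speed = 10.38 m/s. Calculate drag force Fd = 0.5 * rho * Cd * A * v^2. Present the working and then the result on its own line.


v^2 = 10.38^2 = 107.7444
Fd = 0.5 * 1.225 * 0.89 * 0.363 * 107.7444
= 21.321 N

21.321 N


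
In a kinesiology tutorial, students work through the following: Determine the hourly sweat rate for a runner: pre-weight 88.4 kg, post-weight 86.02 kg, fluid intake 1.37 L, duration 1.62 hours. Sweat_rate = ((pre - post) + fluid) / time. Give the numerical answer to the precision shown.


Mass lost = 88.4 - 86.02 = 2.38 kg
Add fluid consumed: 2.38 + 1.37 = 3.75 L total sweat
Sweat rate = 3.75 / 1.62 = 2.315 L/h

2.315 L/h


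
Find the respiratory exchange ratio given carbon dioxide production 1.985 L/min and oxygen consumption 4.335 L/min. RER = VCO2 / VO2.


VCO2 = 1.985 L/min
VO2 = 4.335 L/min
RER = 1.985 / 4.335 = 0.4579

0.4579


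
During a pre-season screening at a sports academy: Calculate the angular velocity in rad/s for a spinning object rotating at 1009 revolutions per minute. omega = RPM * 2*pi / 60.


omega = RPM * 2*pi / 60
= 1009 * 6.28318531 / 60
= 105.662 rad/s

105.662 rad/s


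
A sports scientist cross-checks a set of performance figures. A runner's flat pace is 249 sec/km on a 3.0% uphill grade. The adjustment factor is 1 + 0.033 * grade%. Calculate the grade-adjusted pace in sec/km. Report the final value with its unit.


Factor = 1 + 0.033 * 3.0 = 1.099
Adjusted pace = 249 * 1.099
= 273.65 sec/km

273.65 s/km


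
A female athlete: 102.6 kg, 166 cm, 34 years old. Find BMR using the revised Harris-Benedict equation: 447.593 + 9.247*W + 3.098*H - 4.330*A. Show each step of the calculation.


Intercept = 447.593
Weight contribution = 9.247 * 102.6 = 948.7422
Height contribution = 3.098 * 166 = 514.268
Age contribution = 4.33 * 34 = 147.22
BMR = 447.593 + 948.7422 + 514.268 - 147.22
= 1763.38 kcal/day

1763.38 kcal/day


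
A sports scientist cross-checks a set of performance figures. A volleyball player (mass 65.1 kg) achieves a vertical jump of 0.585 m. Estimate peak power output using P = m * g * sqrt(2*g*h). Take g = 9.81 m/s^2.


2 * g * h = 2 * 9.81 * 0.585 = 11.4777
sqrt(11.4777) = 3.387875 m/s
P = 65.1 * 9.81 * 3.387875 = 2163.6 W

2163.6 W


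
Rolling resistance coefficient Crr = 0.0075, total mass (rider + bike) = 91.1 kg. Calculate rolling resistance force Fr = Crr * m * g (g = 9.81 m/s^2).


Fr = Crr * m * g
= 0.0075 * 91.1 * 9.81
= 6.703 N

6.703 N


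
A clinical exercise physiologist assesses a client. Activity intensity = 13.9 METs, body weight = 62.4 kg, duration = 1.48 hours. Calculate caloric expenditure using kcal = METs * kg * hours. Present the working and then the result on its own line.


kcal = 13.9 * 62.4 * 1.48
= 867.36 * 1.48
= 1283.69 kcal

1283.69 kcal


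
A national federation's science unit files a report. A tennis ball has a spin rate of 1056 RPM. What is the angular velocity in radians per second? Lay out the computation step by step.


Convert RPM to rad/s: multiply by 2*pi and divide by 60
omega = 1056 * 2 * pi / 60
= 110.584 rad/s

110.584 rad/s


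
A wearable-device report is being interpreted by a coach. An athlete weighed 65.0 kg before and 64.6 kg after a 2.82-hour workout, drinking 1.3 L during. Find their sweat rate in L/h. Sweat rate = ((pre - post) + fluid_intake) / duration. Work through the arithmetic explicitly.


Body mass change = 0.4 kg
Total sweat loss = 0.4 + 1.3 = 1.7 L
Rate = 1.7 / 2.82 = 0.603 L/h

0.603 L/h


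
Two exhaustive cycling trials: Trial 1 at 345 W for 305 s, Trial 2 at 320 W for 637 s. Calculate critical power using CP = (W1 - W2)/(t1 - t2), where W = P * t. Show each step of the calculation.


W1 = 345 * 305 = 105225 J
W2 = 320 * 637 = 203840 J
CP = (105225 - 203840) / (305 - 637)
= -98615 / -332
= 297.03 W

297.03 W


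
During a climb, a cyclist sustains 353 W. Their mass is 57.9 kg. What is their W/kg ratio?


Power-to-weight = 353 W / 57.9 kg
= 6.097 W/kg

6.097 W/kg


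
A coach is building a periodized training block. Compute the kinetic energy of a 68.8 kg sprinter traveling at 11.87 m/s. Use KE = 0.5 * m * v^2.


Velocity squared = 140.8969
KE = 0.5 * 68.8 * 140.8969 = 4846.85 J

4846.85 J


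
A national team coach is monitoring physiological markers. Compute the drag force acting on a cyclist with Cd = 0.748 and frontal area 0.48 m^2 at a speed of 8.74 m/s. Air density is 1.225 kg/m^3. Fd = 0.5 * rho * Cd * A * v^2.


Step 1: v^2 = 76.3876
Step 2: Fd = 0.5 * 1.225 * 0.748 * 0.48 * 76.3876
= 16.799 N

16.799 N


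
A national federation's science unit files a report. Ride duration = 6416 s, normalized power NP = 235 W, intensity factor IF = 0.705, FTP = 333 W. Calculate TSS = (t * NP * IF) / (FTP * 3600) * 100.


Numerator = 6416 * 235 * 0.705 = 1062970.8
Denominator = 333 * 3600 = 1198800
TSS = 1062970.8 / 1198800 * 100
= 88.67

88.67 TSS


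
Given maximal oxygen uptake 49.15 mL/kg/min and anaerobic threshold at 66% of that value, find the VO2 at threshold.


Percentage as decimal = 0.66
VO2 at AT = 49.15 * 0.66 = 32.44 mL/kg/min

32.44 mL/kg/min


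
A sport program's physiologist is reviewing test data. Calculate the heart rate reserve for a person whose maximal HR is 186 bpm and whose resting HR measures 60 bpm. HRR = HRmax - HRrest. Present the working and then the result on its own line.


HRmax = 186 bpm
HRrest = 60 bpm
HRR = 186 - 60 = 126 bpm

126 bpm


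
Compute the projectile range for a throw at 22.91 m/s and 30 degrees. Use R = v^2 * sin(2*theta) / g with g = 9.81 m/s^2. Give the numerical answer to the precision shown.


Two times the angle = 60 degrees
sin(60) = 0.866025
R = 524.8681 * 0.866025 / 9.81 = 46.335 m

46.335 m


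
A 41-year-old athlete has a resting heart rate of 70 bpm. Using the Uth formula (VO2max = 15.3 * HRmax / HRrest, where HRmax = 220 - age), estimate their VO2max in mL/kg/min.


HRmax = 220 - 41 = 179 bpm
Ratio = HRmax / HRrest = 179 / 70 = 2.5571
VO2max = 15.3 * 2.5571 = 39.12 mL/kg/min

39.12 mL/kg/min


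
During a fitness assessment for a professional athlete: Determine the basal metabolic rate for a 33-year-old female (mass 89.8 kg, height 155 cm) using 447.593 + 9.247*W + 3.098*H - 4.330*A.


BMR = 447.593 + 9.247*89.8 + 3.098*155 - 4.330*33
= 1615.27 kcal/day

1615.27 kcal/day


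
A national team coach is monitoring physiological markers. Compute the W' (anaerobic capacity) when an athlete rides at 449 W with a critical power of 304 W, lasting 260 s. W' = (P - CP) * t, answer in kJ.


Above-CP power = 145 W
Duration = 260 s
W' = 145 * 260 = 37700 J
Convert: 37700 / 1000 = 37.7 kJ

37.7 kJ


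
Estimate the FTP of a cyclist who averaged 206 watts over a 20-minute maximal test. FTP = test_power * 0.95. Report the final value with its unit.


FTP = 206 * 0.95 = 195.7 W

195.7 W


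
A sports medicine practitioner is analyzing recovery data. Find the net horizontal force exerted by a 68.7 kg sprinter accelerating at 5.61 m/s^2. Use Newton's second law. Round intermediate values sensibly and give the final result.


Newton's second law: F = m * a
F = 68.7 * 5.61 = 385.41 N

385.41 N


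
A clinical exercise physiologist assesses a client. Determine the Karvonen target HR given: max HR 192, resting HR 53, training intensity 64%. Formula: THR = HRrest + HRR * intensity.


HRR = HRmax - HRrest = 192 - 53 = 139
THR = 53 + 139 * 0.64
= 141.96 bpm

141.96 bpm


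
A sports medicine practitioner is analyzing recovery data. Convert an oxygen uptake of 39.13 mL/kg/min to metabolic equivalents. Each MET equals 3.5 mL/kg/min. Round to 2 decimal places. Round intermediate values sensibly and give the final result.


One MET = 3.5 mL/kg/min
Number of METs = 39.13 / 3.5
= 11.18 METs

11.18 METs


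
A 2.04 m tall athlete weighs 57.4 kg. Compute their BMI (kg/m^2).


height^2 = 4.1616 m^2
BMI = 57.4 / 4.1616 = 13.79 kg/m^2

13.79 kg/m^2


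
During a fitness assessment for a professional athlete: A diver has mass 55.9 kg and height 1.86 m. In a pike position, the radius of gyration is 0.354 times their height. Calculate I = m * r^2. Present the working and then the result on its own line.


r = 0.354 * 1.86 = 0.65844 m
I = m * r^2 = 55.9 * 0.433543 = 24.235 kg*m^2

24.235 kg*m^2


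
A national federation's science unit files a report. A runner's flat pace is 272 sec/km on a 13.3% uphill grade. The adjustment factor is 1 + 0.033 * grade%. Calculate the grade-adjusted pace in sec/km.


Factor = 1 + 0.033 * 13.3 = 1.4389
Adjusted pace = 272 * 1.4389
= 391.38 sec/km

391.38 s/km


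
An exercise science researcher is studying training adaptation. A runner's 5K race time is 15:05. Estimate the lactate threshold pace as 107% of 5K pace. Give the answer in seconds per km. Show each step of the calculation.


Total race time = 15*60 + 5 = 905 seconds
5K pace = 905 / 5 = 181.0 sec/km
LT pace = 181.0 * 1.07 = 193.67 sec/km

193.67 s/km


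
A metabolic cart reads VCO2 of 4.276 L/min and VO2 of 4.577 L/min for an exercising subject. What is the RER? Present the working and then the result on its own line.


RER = VCO2 / VO2 = 4.276 / 4.577 = 0.9342

0.9342


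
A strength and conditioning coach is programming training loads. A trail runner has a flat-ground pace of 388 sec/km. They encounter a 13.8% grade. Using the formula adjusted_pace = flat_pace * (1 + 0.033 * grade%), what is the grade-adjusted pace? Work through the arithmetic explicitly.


Grade factor = 1 + 0.033 * 13.8 = 1.4554
Adjusted = 388 * 1.4554 = 564.7 sec/km

564.7 s/km


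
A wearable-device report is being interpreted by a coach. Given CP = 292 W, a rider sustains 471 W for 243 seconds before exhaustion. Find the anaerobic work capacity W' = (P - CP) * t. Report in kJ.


Excess power = 471 - 292 = 179 W
Work above CP = 179 * 243 = 43497 J
W' = 43.497 kJ

43.497 kJ


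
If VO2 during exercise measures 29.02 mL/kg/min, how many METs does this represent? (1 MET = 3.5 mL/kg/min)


METs = VO2 / 3.5 = 29.02 / 3.5 = 8.29

8.29 METs


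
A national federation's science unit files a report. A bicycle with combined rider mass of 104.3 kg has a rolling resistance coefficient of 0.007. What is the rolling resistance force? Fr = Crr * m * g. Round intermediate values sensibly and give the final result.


Fr = 0.007 * 104.3 * 9.81
= 0.7301 * 9.81
= 7.162 N

7.162 N


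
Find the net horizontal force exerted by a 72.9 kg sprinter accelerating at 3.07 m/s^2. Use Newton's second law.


Newton's second law: F = m * a
F = 72.9 * 3.07 = 223.8 N

223.8 N


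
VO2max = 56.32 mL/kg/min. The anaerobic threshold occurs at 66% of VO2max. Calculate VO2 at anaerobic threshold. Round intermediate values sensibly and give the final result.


AT fraction = 66 / 100 = 0.66
AT VO2 = 56.32 * 0.66
= 37.17 mL/kg/min

37.17 mL/kg/min


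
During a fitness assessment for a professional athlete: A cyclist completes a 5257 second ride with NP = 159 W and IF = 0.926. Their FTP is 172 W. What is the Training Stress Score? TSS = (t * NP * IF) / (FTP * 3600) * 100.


t * NP * IF = 5257 * 159 * 0.926 = 774009.138
FTP * 3600 = 619200
TSS = (774009.138 / 619200) * 100 = 125.0

125.0 TSS
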